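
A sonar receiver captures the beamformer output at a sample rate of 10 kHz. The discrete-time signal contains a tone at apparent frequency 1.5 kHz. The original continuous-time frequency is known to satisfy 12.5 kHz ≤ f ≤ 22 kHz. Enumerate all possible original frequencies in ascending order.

Frequencies that alias to 1.5 kHz are k·fs ± 1.5 kHz for integer k ≥ 0.
k=0: 1.5 kHz.
k=1: 8.5 kHz, 11.5 kHz.
k=2: 18.5 kHz, 21.5 kHz.
k=3: 28.5 kHz, 31.5 kHz.
Within [12.5 kHz, 22 kHz]: 18.5 kHz, 21.5 kHz.

18.5 kHz, 21.5 kHz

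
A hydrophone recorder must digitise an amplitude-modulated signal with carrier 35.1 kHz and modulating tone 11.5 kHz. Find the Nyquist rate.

AM sidebands sit at fc ± fm = 23.6 kHz and 46.6 kHz.
Highest-frequency component: 46.6 kHz.
Nyquist rate = 2 × 46.6 kHz = 93.2 kHz.

93.2 kHz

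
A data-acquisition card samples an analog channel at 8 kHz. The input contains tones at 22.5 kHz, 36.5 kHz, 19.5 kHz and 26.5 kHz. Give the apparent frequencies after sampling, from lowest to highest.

fs/2 = 4 kHz.
22.5 kHz mod fs = 6.5 kHz.
6.5 kHz > fs/2 = 4 kHz, folds to fs − 6.5 kHz = 1.5 kHz.
36.5 kHz mod fs = 4.5 kHz.
4.5 kHz > fs/2 = 4 kHz, folds to fs − 4.5 kHz = 3.5 kHz.
19.5 kHz mod fs = 3.5 kHz.
3.5 kHz ≤ fs/2 = 4 kHz, appears at 3.5 kHz.
26.5 kHz mod fs = 2.5 kHz.
2.5 kHz ≤ fs/2 = 4 kHz, appears at 2.5 kHz.
Distinct values: {1.5 kHz, 2.5 kHz, 3.5 kHz}.

1.5 kHz, 2.5 kHz, 3.5 kHz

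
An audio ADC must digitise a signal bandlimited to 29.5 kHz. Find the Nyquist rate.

Nyquist rate = 2 × 29.5 kHz = 59 kHz.

59 kHz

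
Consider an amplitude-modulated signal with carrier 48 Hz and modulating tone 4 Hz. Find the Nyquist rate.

104 Hz

AM sidebands sit at fc ± fm = 44 Hz and 52 Hz.
Highest-frequency component: 52 Hz.
Nyquist rate = 2 × 52 Hz = 104 Hz.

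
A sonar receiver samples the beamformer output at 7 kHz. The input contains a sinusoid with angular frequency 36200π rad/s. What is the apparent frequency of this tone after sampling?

2.9 kHz

ω = 36200π rad/s → f = ω/(2π) = 18100 Hz = 18.1 kHz.
18.1 kHz mod fs = 4.1 kHz.
4.1 kHz > fs/2 = 3.5 kHz, folds to fs − 4.1 kHz = 2.9 kHz.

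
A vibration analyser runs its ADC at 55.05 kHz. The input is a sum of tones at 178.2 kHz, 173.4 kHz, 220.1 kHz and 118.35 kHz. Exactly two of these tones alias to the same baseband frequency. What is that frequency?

fs/2 = 27.525 kHz.
178.2 kHz mod fs = 13.05 kHz.
13.05 kHz ≤ fs/2 = 27.525 kHz, appears at 13.05 kHz.
173.4 kHz mod fs = 8.25 kHz.
8.25 kHz ≤ fs/2 = 27.525 kHz, appears at 8.25 kHz.
220.1 kHz mod fs = 54.95 kHz.
54.95 kHz > fs/2 = 27.525 kHz, folds to fs − 54.95 kHz = 0.1 kHz.
118.35 kHz mod fs = 8.25 kHz.
8.25 kHz ≤ fs/2 = 27.525 kHz, appears at 8.25 kHz.
118.35 kHz and 173.4 kHz both map to 8.25 kHz.

8.25 kHz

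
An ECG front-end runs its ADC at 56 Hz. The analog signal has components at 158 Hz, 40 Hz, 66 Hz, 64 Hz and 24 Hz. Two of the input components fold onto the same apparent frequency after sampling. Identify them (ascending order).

66 Hz, 158 Hz

fs/2 = 28 Hz.
158 Hz mod fs = 46 Hz.
46 Hz > fs/2 = 28 Hz, folds to fs − 46 Hz = 10 Hz.
40 Hz > fs/2 = 28 Hz, folds to fs − 40 Hz = 16 Hz.
66 Hz mod fs = 10 Hz.
10 Hz ≤ fs/2 = 28 Hz, appears at 10 Hz.
64 Hz mod fs = 8 Hz.
8 Hz ≤ fs/2 = 28 Hz, appears at 8 Hz.
24 Hz ≤ fs/2 = 28 Hz, passes unchanged.
66 Hz and 158 Hz both map to 10 Hz.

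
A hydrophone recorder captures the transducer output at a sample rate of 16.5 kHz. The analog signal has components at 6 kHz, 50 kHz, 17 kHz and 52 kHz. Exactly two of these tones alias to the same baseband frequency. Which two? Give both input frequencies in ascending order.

fs/2 = 8.25 kHz.
6 kHz ≤ fs/2 = 8.25 kHz, passes unchanged.
50 kHz mod fs = 0.5 kHz.
0.5 kHz ≤ fs/2 = 8.25 kHz, appears at 0.5 kHz.
17 kHz mod fs = 0.5 kHz.
0.5 kHz ≤ fs/2 = 8.25 kHz, appears at 0.5 kHz.
52 kHz mod fs = 2.5 kHz.
2.5 kHz ≤ fs/2 = 8.25 kHz, appears at 2.5 kHz.
17 kHz and 50 kHz both map to 0.5 kHz.

17 kHz, 50 kHz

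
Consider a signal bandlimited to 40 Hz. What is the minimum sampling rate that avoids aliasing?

Nyquist rate = 2 × 40 Hz = 80 Hz.

80 Hz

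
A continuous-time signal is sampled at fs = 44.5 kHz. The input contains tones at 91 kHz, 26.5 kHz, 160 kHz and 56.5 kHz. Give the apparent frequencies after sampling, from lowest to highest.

2 kHz, 12 kHz, 18 kHz

fs/2 = 22.25 kHz.
91 kHz mod fs = 2 kHz.
2 kHz ≤ fs/2 = 22.25 kHz, appears at 2 kHz.
26.5 kHz > fs/2 = 22.25 kHz, folds to fs − 26.5 kHz = 18 kHz.
160 kHz mod fs = 26.5 kHz.
26.5 kHz > fs/2 = 22.25 kHz, folds to fs − 26.5 kHz = 18 kHz.
56.5 kHz mod fs = 12 kHz.
12 kHz ≤ fs/2 = 22.25 kHz, appears at 12 kHz.
Distinct values: {2 kHz, 12 kHz, 18 kHz}.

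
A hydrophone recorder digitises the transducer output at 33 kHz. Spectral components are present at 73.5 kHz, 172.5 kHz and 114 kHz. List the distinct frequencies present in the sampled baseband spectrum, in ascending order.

fs/2 = 16.5 kHz.
73.5 kHz mod fs = 7.5 kHz.
7.5 kHz ≤ fs/2 = 16.5 kHz, appears at 7.5 kHz.
172.5 kHz mod fs = 7.5 kHz.
7.5 kHz ≤ fs/2 = 16.5 kHz, appears at 7.5 kHz.
114 kHz mod fs = 15 kHz.
15 kHz ≤ fs/2 = 16.5 kHz, appears at 15 kHz.
Distinct values: {7.5 kHz, 15 kHz}.

7.5 kHz, 15 kHz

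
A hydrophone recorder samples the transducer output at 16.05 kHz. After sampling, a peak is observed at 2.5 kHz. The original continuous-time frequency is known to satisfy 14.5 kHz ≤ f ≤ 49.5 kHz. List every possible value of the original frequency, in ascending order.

Frequencies that alias to 2.5 kHz are k·fs ± 2.5 kHz for integer k ≥ 0.
k=0: 2.5 kHz.
k=1: 13.55 kHz, 18.55 kHz.
k=2: 29.6 kHz, 34.6 kHz.
k=3: 45.65 kHz, 50.65 kHz.
k=4: 61.7 kHz, 66.7 kHz.
Within [14.5 kHz, 49.5 kHz]: 18.55 kHz, 29.6 kHz, 34.6 kHz, 45.65 kHz.

18.55 kHz, 29.6 kHz, 34.6 kHz, 45.65 kHz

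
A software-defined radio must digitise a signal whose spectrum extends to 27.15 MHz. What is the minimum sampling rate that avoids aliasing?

54.3 MHz

Nyquist rate = 2 × 27.15 MHz = 54.3 MHz.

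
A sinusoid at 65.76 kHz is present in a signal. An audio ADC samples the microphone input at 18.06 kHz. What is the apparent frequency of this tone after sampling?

65.76 kHz mod fs = 11.58 kHz.
11.58 kHz > fs/2 = 9.03 kHz, folds to fs − 11.58 kHz = 6.48 kHz.

6.48 kHz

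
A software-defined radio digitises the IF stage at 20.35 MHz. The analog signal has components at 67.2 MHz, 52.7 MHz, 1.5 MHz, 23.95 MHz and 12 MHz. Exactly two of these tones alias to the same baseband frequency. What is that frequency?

fs/2 = 10.175 MHz.
67.2 MHz mod fs = 6.15 MHz.
6.15 MHz ≤ fs/2 = 10.175 MHz, appears at 6.15 MHz.
52.7 MHz mod fs = 12 MHz.
12 MHz > fs/2 = 10.175 MHz, folds to fs − 12 MHz = 8.35 MHz.
1.5 MHz ≤ fs/2 = 10.175 MHz, passes unchanged.
23.95 MHz mod fs = 3.6 MHz.
3.6 MHz ≤ fs/2 = 10.175 MHz, appears at 3.6 MHz.
12 MHz > fs/2 = 10.175 MHz, folds to fs − 12 MHz = 8.35 MHz.
12 MHz and 52.7 MHz both map to 8.35 MHz.

8.35 MHz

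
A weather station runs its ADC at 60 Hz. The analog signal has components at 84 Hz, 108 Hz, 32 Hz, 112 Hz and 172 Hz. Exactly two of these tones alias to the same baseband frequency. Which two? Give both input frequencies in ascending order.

112 Hz, 172 Hz

fs/2 = 30 Hz.
84 Hz mod fs = 24 Hz.
24 Hz ≤ fs/2 = 30 Hz, appears at 24 Hz.
108 Hz mod fs = 48 Hz.
48 Hz > fs/2 = 30 Hz, folds to fs − 48 Hz = 12 Hz.
32 Hz > fs/2 = 30 Hz, folds to fs − 32 Hz = 28 Hz.
112 Hz mod fs = 52 Hz.
52 Hz > fs/2 = 30 Hz, folds to fs − 52 Hz = 8 Hz.
172 Hz mod fs = 52 Hz.
52 Hz > fs/2 = 30 Hz, folds to fs − 52 Hz = 8 Hz.
112 Hz and 172 Hz both map to 8 Hz.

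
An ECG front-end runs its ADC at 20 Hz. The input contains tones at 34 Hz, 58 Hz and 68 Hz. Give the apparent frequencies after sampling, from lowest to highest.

2 Hz, 6 Hz, 8 Hz

fs/2 = 10 Hz.
34 Hz mod fs = 14 Hz.
14 Hz > fs/2 = 10 Hz, folds to fs − 14 Hz = 6 Hz.
58 Hz mod fs = 18 Hz.
18 Hz > fs/2 = 10 Hz, folds to fs − 18 Hz = 2 Hz.
68 Hz mod fs = 8 Hz.
8 Hz ≤ fs/2 = 10 Hz, appears at 8 Hz.
Distinct values: {2 Hz, 6 Hz, 8 Hz}.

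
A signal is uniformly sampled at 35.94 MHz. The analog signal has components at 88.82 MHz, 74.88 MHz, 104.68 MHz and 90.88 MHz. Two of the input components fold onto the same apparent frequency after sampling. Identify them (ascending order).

88.82 MHz, 90.88 MHz

fs/2 = 17.97 MHz.
88.82 MHz mod fs = 16.94 MHz.
16.94 MHz ≤ fs/2 = 17.97 MHz, appears at 16.94 MHz.
74.88 MHz mod fs = 3 MHz.
3 MHz ≤ fs/2 = 17.97 MHz, appears at 3 MHz.
104.68 MHz mod fs = 32.8 MHz.
32.8 MHz > fs/2 = 17.97 MHz, folds to fs − 32.8 MHz = 3.14 MHz.
90.88 MHz mod fs = 19 MHz.
19 MHz > fs/2 = 17.97 MHz, folds to fs − 19 MHz = 16.94 MHz.
88.82 MHz and 90.88 MHz both map to 16.94 MHz.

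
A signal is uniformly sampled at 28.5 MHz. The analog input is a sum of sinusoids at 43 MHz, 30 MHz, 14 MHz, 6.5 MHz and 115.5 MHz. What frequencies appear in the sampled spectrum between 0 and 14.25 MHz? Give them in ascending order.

fs/2 = 14.25 MHz.
43 MHz mod fs = 14.5 MHz.
14.5 MHz > fs/2 = 14.25 MHz, folds to fs − 14.5 MHz = 14 MHz.
30 MHz mod fs = 1.5 MHz.
1.5 MHz ≤ fs/2 = 14.25 MHz, appears at 1.5 MHz.
14 MHz ≤ fs/2 = 14.25 MHz, passes unchanged.
6.5 MHz ≤ fs/2 = 14.25 MHz, passes unchanged.
115.5 MHz mod fs = 1.5 MHz.
1.5 MHz ≤ fs/2 = 14.25 MHz, appears at 1.5 MHz.
Distinct values: {1.5 MHz, 6.5 MHz, 14 MHz}.

1.5 MHz, 6.5 MHz, 14 MHz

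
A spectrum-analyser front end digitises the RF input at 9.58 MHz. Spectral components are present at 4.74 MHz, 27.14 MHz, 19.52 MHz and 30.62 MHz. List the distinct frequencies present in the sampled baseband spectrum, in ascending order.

fs/2 = 4.79 MHz.
4.74 MHz ≤ fs/2 = 4.79 MHz, passes unchanged.
27.14 MHz mod fs = 7.98 MHz.
7.98 MHz > fs/2 = 4.79 MHz, folds to fs − 7.98 MHz = 1.6 MHz.
19.52 MHz mod fs = 0.36 MHz.
0.36 MHz ≤ fs/2 = 4.79 MHz, appears at 0.36 MHz.
30.62 MHz mod fs = 1.88 MHz.
1.88 MHz ≤ fs/2 = 4.79 MHz, appears at 1.88 MHz.
Distinct values: {0.36 MHz, 1.6 MHz, 1.88 MHz, 4.74 MHz}.

0.36 MHz, 1.6 MHz, 1.88 MHz, 4.74 MHz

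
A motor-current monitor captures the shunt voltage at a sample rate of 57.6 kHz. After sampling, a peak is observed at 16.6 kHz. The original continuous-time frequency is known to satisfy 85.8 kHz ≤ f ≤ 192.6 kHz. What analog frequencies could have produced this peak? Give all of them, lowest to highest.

98.6 kHz, 131.8 kHz, 156.2 kHz, 189.4 kHz

Frequencies that alias to 16.6 kHz are k·fs ± 16.6 kHz for integer k ≥ 0.
k=0: 16.6 kHz.
k=1: 41 kHz, 74.2 kHz.
k=2: 98.6 kHz, 131.8 kHz.
k=3: 156.2 kHz, 189.4 kHz.
k=4: 213.8 kHz, 247 kHz.
Within [85.8 kHz, 192.6 kHz]: 98.6 kHz, 131.8 kHz, 156.2 kHz, 189.4 kHz.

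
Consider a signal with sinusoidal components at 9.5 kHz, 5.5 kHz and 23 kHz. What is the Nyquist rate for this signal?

Highest-frequency component: 23 kHz.
Nyquist rate = 2 × 23 kHz = 46 kHz.

46 kHz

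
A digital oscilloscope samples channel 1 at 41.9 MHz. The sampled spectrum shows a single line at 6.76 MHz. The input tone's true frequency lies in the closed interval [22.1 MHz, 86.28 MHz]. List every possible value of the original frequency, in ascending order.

35.14 MHz, 48.66 MHz, 77.04 MHz

Frequencies that alias to 6.76 MHz are k·fs ± 6.76 MHz for integer k ≥ 0.
k=0: 6.76 MHz.
k=1: 35.14 MHz, 48.66 MHz.
k=2: 77.04 MHz, 90.56 MHz.
k=3: 118.94 MHz, 132.46 MHz.
Within [22.1 MHz, 86.28 MHz]: 35.14 MHz, 48.66 MHz, 77.04 MHz.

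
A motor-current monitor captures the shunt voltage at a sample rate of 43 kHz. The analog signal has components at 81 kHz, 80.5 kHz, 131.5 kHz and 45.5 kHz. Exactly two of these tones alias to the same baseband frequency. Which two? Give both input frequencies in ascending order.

45.5 kHz, 131.5 kHz

fs/2 = 21.5 kHz.
81 kHz mod fs = 38 kHz.
38 kHz > fs/2 = 21.5 kHz, folds to fs − 38 kHz = 5 kHz.
80.5 kHz mod fs = 37.5 kHz.
37.5 kHz > fs/2 = 21.5 kHz, folds to fs − 37.5 kHz = 5.5 kHz.
131.5 kHz mod fs = 2.5 kHz.
2.5 kHz ≤ fs/2 = 21.5 kHz, appears at 2.5 kHz.
45.5 kHz mod fs = 2.5 kHz.
2.5 kHz ≤ fs/2 = 21.5 kHz, appears at 2.5 kHz.
45.5 kHz and 131.5 kHz both map to 2.5 kHz.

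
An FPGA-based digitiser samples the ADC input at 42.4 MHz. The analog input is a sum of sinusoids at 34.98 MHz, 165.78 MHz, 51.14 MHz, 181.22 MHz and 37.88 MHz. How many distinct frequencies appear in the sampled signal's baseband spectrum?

5

fs/2 = 21.2 MHz.
34.98 MHz > fs/2 = 21.2 MHz, folds to fs − 34.98 MHz = 7.42 MHz.
165.78 MHz mod fs = 38.58 MHz.
38.58 MHz > fs/2 = 21.2 MHz, folds to fs − 38.58 MHz = 3.82 MHz.
51.14 MHz mod fs = 8.74 MHz.
8.74 MHz ≤ fs/2 = 21.2 MHz, appears at 8.74 MHz.
181.22 MHz mod fs = 11.62 MHz.
11.62 MHz ≤ fs/2 = 21.2 MHz, appears at 11.62 MHz.
37.88 MHz > fs/2 = 21.2 MHz, folds to fs − 37.88 MHz = 4.52 MHz.
Distinct values: {3.82 MHz, 4.52 MHz, 7.42 MHz, 8.74 MHz, 11.62 MHz} → 5.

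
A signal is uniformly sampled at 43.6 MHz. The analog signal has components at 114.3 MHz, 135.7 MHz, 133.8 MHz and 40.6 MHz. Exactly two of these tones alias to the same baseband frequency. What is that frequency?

fs/2 = 21.8 MHz.
114.3 MHz mod fs = 27.1 MHz.
27.1 MHz > fs/2 = 21.8 MHz, folds to fs − 27.1 MHz = 16.5 MHz.
135.7 MHz mod fs = 4.9 MHz.
4.9 MHz ≤ fs/2 = 21.8 MHz, appears at 4.9 MHz.
133.8 MHz mod fs = 3 MHz.
3 MHz ≤ fs/2 = 21.8 MHz, appears at 3 MHz.
40.6 MHz > fs/2 = 21.8 MHz, folds to fs − 40.6 MHz = 3 MHz.
40.6 MHz and 133.8 MHz both map to 3 MHz.

3 MHz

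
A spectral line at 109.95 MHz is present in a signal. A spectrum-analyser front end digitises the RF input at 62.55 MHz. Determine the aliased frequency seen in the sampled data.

109.95 MHz mod fs = 47.4 MHz.
47.4 MHz > fs/2 = 31.275 MHz, folds to fs − 47.4 MHz = 15.15 MHz.

15.15 MHz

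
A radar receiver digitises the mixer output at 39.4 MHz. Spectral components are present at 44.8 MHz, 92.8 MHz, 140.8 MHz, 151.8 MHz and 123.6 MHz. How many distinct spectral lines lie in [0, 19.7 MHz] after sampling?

fs/2 = 19.7 MHz.
44.8 MHz mod fs = 5.4 MHz.
5.4 MHz ≤ fs/2 = 19.7 MHz, appears at 5.4 MHz.
92.8 MHz mod fs = 14 MHz.
14 MHz ≤ fs/2 = 19.7 MHz, appears at 14 MHz.
140.8 MHz mod fs = 22.6 MHz.
22.6 MHz > fs/2 = 19.7 MHz, folds to fs − 22.6 MHz = 16.8 MHz.
151.8 MHz mod fs = 33.6 MHz.
33.6 MHz > fs/2 = 19.7 MHz, folds to fs − 33.6 MHz = 5.8 MHz.
123.6 MHz mod fs = 5.4 MHz.
5.4 MHz ≤ fs/2 = 19.7 MHz, appears at 5.4 MHz.
Distinct values: {5.4 MHz, 5.8 MHz, 14 MHz, 16.8 MHz} → 4.

4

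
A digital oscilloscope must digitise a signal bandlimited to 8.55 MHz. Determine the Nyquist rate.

17.1 MHz

Nyquist rate = 2 × 8.55 MHz = 17.1 MHz.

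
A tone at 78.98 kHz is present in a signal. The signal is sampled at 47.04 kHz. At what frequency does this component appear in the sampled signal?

15.1 kHz

78.98 kHz mod fs = 31.94 kHz.
31.94 kHz > fs/2 = 23.52 kHz, folds to fs − 31.94 kHz = 15.1 kHz.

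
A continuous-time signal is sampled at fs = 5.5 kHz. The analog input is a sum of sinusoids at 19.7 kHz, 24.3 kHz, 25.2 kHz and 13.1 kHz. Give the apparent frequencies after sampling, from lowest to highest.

2.1 kHz, 2.3 kHz

fs/2 = 2.75 kHz.
19.7 kHz mod fs = 3.2 kHz.
3.2 kHz > fs/2 = 2.75 kHz, folds to fs − 3.2 kHz = 2.3 kHz.
24.3 kHz mod fs = 2.3 kHz.
2.3 kHz ≤ fs/2 = 2.75 kHz, appears at 2.3 kHz.
25.2 kHz mod fs = 3.2 kHz.
3.2 kHz > fs/2 = 2.75 kHz, folds to fs − 3.2 kHz = 2.3 kHz.
13.1 kHz mod fs = 2.1 kHz.
2.1 kHz ≤ fs/2 = 2.75 kHz, appears at 2.1 kHz.
Distinct values: {2.1 kHz, 2.3 kHz}.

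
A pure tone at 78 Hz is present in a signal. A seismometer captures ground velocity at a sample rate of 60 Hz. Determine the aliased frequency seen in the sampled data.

18 Hz

78 Hz mod fs = 18 Hz.
18 Hz ≤ fs/2 = 30 Hz, appears at 18 Hz.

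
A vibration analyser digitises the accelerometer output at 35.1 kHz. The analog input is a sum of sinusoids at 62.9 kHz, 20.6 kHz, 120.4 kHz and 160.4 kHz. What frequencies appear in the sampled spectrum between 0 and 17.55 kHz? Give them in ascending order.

7.3 kHz, 14.5 kHz, 15.1 kHz

fs/2 = 17.55 kHz.
62.9 kHz mod fs = 27.8 kHz.
27.8 kHz > fs/2 = 17.55 kHz, folds to fs − 27.8 kHz = 7.3 kHz.
20.6 kHz > fs/2 = 17.55 kHz, folds to fs − 20.6 kHz = 14.5 kHz.
120.4 kHz mod fs = 15.1 kHz.
15.1 kHz ≤ fs/2 = 17.55 kHz, appears at 15.1 kHz.
160.4 kHz mod fs = 20 kHz.
20 kHz > fs/2 = 17.55 kHz, folds to fs − 20 kHz = 15.1 kHz.
Distinct values: {7.3 kHz, 14.5 kHz, 15.1 kHz}.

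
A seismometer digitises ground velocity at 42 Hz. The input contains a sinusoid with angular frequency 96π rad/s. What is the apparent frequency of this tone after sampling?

6 Hz

ω = 96π rad/s → f = ω/(2π) = 48 Hz.
48 Hz mod fs = 6 Hz.
6 Hz ≤ fs/2 = 21 Hz, appears at 6 Hz.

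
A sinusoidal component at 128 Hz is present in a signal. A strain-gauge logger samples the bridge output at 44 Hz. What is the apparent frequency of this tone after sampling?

4 Hz

128 Hz mod fs = 40 Hz.
40 Hz > fs/2 = 22 Hz, folds to fs − 40 Hz = 4 Hz.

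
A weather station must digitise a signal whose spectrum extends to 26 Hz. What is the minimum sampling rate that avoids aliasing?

52 Hz

Nyquist rate = 2 × 26 Hz = 52 Hz.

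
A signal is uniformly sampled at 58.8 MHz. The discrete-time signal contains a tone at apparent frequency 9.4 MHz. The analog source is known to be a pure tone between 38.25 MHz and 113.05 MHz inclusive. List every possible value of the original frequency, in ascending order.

Frequencies that alias to 9.4 MHz are k·fs ± 9.4 MHz for integer k ≥ 0.
k=0: 9.4 MHz.
k=1: 49.4 MHz, 68.2 MHz.
k=2: 108.2 MHz, 127 MHz.
k=3: 167 MHz, 185.8 MHz.
Within [38.25 MHz, 113.05 MHz]: 49.4 MHz, 68.2 MHz, 108.2 MHz.

49.4 MHz, 68.2 MHz, 108.2 MHz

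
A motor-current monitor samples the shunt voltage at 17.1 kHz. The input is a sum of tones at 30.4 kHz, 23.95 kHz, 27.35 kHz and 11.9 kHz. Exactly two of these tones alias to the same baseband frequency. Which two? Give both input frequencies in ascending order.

fs/2 = 8.55 kHz.
30.4 kHz mod fs = 13.3 kHz.
13.3 kHz > fs/2 = 8.55 kHz, folds to fs − 13.3 kHz = 3.8 kHz.
23.95 kHz mod fs = 6.85 kHz.
6.85 kHz ≤ fs/2 = 8.55 kHz, appears at 6.85 kHz.
27.35 kHz mod fs = 10.25 kHz.
10.25 kHz > fs/2 = 8.55 kHz, folds to fs − 10.25 kHz = 6.85 kHz.
11.9 kHz > fs/2 = 8.55 kHz, folds to fs − 11.9 kHz = 5.2 kHz.
23.95 kHz and 27.35 kHz both map to 6.85 kHz.

23.95 kHz, 27.35 kHz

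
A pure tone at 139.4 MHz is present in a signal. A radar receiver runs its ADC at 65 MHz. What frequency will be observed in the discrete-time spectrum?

9.4 MHz

139.4 MHz mod fs = 9.4 MHz.
9.4 MHz ≤ fs/2 = 32.5 MHz, appears at 9.4 MHz.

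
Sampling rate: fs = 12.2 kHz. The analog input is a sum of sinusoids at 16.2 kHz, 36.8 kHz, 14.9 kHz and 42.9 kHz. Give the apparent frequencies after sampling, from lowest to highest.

0.2 kHz, 2.7 kHz, 4 kHz, 5.9 kHz

fs/2 = 6.1 kHz.
16.2 kHz mod fs = 4 kHz.
4 kHz ≤ fs/2 = 6.1 kHz, appears at 4 kHz.
36.8 kHz mod fs = 0.2 kHz.
0.2 kHz ≤ fs/2 = 6.1 kHz, appears at 0.2 kHz.
14.9 kHz mod fs = 2.7 kHz.
2.7 kHz ≤ fs/2 = 6.1 kHz, appears at 2.7 kHz.
42.9 kHz mod fs = 6.3 kHz.
6.3 kHz > fs/2 = 6.1 kHz, folds to fs − 6.3 kHz = 5.9 kHz.
Distinct values: {0.2 kHz, 2.7 kHz, 4 kHz, 5.9 kHz}.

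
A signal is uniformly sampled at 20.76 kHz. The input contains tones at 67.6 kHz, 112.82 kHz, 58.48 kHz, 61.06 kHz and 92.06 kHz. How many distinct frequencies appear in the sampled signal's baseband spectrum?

4

fs/2 = 10.38 kHz.
67.6 kHz mod fs = 5.32 kHz.
5.32 kHz ≤ fs/2 = 10.38 kHz, appears at 5.32 kHz.
112.82 kHz mod fs = 9.02 kHz.
9.02 kHz ≤ fs/2 = 10.38 kHz, appears at 9.02 kHz.
58.48 kHz mod fs = 16.96 kHz.
16.96 kHz > fs/2 = 10.38 kHz, folds to fs − 16.96 kHz = 3.8 kHz.
61.06 kHz mod fs = 19.54 kHz.
19.54 kHz > fs/2 = 10.38 kHz, folds to fs − 19.54 kHz = 1.22 kHz.
92.06 kHz mod fs = 9.02 kHz.
9.02 kHz ≤ fs/2 = 10.38 kHz, appears at 9.02 kHz.
Distinct values: {1.22 kHz, 3.8 kHz, 5.32 kHz, 9.02 kHz} → 4.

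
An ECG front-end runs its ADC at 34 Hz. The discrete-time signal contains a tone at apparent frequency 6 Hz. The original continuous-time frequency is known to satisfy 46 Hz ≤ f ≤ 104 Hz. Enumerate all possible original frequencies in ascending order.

Frequencies that alias to 6 Hz are k·fs ± 6 Hz for integer k ≥ 0.
k=0: 6 Hz.
k=1: 28 Hz, 40 Hz.
k=2: 62 Hz, 74 Hz.
k=3: 96 Hz, 108 Hz.
k=4: 130 Hz, 142 Hz.
Within [46 Hz, 104 Hz]: 62 Hz, 74 Hz, 96 Hz.

62 Hz, 74 Hz, 96 Hz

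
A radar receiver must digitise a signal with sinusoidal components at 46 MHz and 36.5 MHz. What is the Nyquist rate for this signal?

92 MHz

Highest-frequency component: 46 MHz.
Nyquist rate = 2 × 46 MHz = 92 MHz.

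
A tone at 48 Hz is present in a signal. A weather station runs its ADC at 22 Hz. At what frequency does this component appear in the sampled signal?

4 Hz

48 Hz mod fs = 4 Hz.
4 Hz ≤ fs/2 = 11 Hz, appears at 4 Hz.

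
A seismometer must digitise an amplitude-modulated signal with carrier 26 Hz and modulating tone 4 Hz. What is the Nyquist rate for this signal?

60 Hz

AM sidebands sit at fc ± fm = 22 Hz and 30 Hz.
Highest-frequency component: 30 Hz.
Nyquist rate = 2 × 30 Hz = 60 Hz.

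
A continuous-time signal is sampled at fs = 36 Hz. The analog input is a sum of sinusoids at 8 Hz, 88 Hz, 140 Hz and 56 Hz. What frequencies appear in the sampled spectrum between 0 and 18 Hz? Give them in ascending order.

4 Hz, 8 Hz, 16 Hz

fs/2 = 18 Hz.
8 Hz ≤ fs/2 = 18 Hz, passes unchanged.
88 Hz mod fs = 16 Hz.
16 Hz ≤ fs/2 = 18 Hz, appears at 16 Hz.
140 Hz mod fs = 32 Hz.
32 Hz > fs/2 = 18 Hz, folds to fs − 32 Hz = 4 Hz.
56 Hz mod fs = 20 Hz.
20 Hz > fs/2 = 18 Hz, folds to fs − 20 Hz = 16 Hz.
Distinct values: {4 Hz, 8 Hz, 16 Hz}.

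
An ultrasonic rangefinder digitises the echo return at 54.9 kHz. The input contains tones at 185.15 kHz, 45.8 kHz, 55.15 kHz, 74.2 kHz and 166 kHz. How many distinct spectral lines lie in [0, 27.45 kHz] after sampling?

fs/2 = 27.45 kHz.
185.15 kHz mod fs = 20.45 kHz.
20.45 kHz ≤ fs/2 = 27.45 kHz, appears at 20.45 kHz.
45.8 kHz > fs/2 = 27.45 kHz, folds to fs − 45.8 kHz = 9.1 kHz.
55.15 kHz mod fs = 0.25 kHz.
0.25 kHz ≤ fs/2 = 27.45 kHz, appears at 0.25 kHz.
74.2 kHz mod fs = 19.3 kHz.
19.3 kHz ≤ fs/2 = 27.45 kHz, appears at 19.3 kHz.
166 kHz mod fs = 1.3 kHz.
1.3 kHz ≤ fs/2 = 27.45 kHz, appears at 1.3 kHz.
Distinct values: {0.25 kHz, 1.3 kHz, 9.1 kHz, 19.3 kHz, 20.45 kHz} → 5.

5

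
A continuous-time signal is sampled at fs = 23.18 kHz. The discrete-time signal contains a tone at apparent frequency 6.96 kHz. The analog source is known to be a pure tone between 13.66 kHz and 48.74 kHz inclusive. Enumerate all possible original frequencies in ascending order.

16.22 kHz, 30.14 kHz, 39.4 kHz

Frequencies that alias to 6.96 kHz are k·fs ± 6.96 kHz for integer k ≥ 0.
k=0: 6.96 kHz.
k=1: 16.22 kHz, 30.14 kHz.
k=2: 39.4 kHz, 53.32 kHz.
k=3: 62.58 kHz, 76.5 kHz.
Within [13.66 kHz, 48.74 kHz]: 16.22 kHz, 30.14 kHz, 39.4 kHz.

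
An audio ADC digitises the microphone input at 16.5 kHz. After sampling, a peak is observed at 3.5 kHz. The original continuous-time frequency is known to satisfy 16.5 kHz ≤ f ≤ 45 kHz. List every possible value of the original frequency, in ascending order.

20 kHz, 29.5 kHz, 36.5 kHz

Frequencies that alias to 3.5 kHz are k·fs ± 3.5 kHz for integer k ≥ 0.
k=0: 3.5 kHz.
k=1: 13 kHz, 20 kHz.
k=2: 29.5 kHz, 36.5 kHz.
k=3: 46 kHz, 53 kHz.
Within [16.5 kHz, 45 kHz]: 20 kHz, 29.5 kHz, 36.5 kHz.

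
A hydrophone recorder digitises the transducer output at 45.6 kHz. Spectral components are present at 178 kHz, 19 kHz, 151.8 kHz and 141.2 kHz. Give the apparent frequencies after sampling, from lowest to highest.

fs/2 = 22.8 kHz.
178 kHz mod fs = 41.2 kHz.
41.2 kHz > fs/2 = 22.8 kHz, folds to fs − 41.2 kHz = 4.4 kHz.
19 kHz ≤ fs/2 = 22.8 kHz, passes unchanged.
151.8 kHz mod fs = 15 kHz.
15 kHz ≤ fs/2 = 22.8 kHz, appears at 15 kHz.
141.2 kHz mod fs = 4.4 kHz.
4.4 kHz ≤ fs/2 = 22.8 kHz, appears at 4.4 kHz.
Distinct values: {4.4 kHz, 15 kHz, 19 kHz}.

4.4 kHz, 15 kHz, 19 kHz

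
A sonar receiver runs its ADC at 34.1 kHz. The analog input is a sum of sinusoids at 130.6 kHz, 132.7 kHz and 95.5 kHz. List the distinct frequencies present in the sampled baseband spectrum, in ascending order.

fs/2 = 17.05 kHz.
130.6 kHz mod fs = 28.3 kHz.
28.3 kHz > fs/2 = 17.05 kHz, folds to fs − 28.3 kHz = 5.8 kHz.
132.7 kHz mod fs = 30.4 kHz.
30.4 kHz > fs/2 = 17.05 kHz, folds to fs − 30.4 kHz = 3.7 kHz.
95.5 kHz mod fs = 27.3 kHz.
27.3 kHz > fs/2 = 17.05 kHz, folds to fs − 27.3 kHz = 6.8 kHz.
Distinct values: {3.7 kHz, 5.8 kHz, 6.8 kHz}.

3.7 kHz, 5.8 kHz, 6.8 kHz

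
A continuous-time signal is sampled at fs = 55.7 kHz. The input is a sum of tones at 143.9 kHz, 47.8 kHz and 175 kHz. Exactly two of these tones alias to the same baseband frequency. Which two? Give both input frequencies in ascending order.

47.8 kHz, 175 kHz

fs/2 = 27.85 kHz.
143.9 kHz mod fs = 32.5 kHz.
32.5 kHz > fs/2 = 27.85 kHz, folds to fs − 32.5 kHz = 23.2 kHz.
47.8 kHz > fs/2 = 27.85 kHz, folds to fs − 47.8 kHz = 7.9 kHz.
175 kHz mod fs = 7.9 kHz.
7.9 kHz ≤ fs/2 = 27.85 kHz, appears at 7.9 kHz.
47.8 kHz and 175 kHz both map to 7.9 kHz.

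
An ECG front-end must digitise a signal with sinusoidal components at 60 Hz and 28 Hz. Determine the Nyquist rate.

Highest-frequency component: 60 Hz.
Nyquist rate = 2 × 60 Hz = 120 Hz.

120 Hz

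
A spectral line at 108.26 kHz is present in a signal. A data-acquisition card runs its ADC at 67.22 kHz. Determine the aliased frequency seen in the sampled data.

26.18 kHz

108.26 kHz mod fs = 41.04 kHz.
41.04 kHz > fs/2 = 33.61 kHz, folds to fs − 41.04 kHz = 26.18 kHz.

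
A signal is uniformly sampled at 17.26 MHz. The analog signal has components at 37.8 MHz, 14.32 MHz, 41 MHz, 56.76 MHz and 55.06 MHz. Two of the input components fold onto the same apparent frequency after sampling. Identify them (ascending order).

fs/2 = 8.63 MHz.
37.8 MHz mod fs = 3.28 MHz.
3.28 MHz ≤ fs/2 = 8.63 MHz, appears at 3.28 MHz.
14.32 MHz > fs/2 = 8.63 MHz, folds to fs − 14.32 MHz = 2.94 MHz.
41 MHz mod fs = 6.48 MHz.
6.48 MHz ≤ fs/2 = 8.63 MHz, appears at 6.48 MHz.
56.76 MHz mod fs = 4.98 MHz.
4.98 MHz ≤ fs/2 = 8.63 MHz, appears at 4.98 MHz.
55.06 MHz mod fs = 3.28 MHz.
3.28 MHz ≤ fs/2 = 8.63 MHz, appears at 3.28 MHz.
37.8 MHz and 55.06 MHz both map to 3.28 MHz.

37.8 MHz, 55.06 MHz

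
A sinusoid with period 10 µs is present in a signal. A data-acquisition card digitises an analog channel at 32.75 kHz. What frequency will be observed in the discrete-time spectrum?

1.75 kHz

T = 10 µs → f = 1/T = 100 kHz.
100 kHz mod fs = 1.75 kHz.
1.75 kHz ≤ fs/2 = 16.375 kHz, appears at 1.75 kHz.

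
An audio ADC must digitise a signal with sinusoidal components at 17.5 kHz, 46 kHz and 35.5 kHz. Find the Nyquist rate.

Highest-frequency component: 46 kHz.
Nyquist rate = 2 × 46 kHz = 92 kHz.

92 kHz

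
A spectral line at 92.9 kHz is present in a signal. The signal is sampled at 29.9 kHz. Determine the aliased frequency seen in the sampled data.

3.2 kHz

92.9 kHz mod fs = 3.2 kHz.
3.2 kHz ≤ fs/2 = 14.95 kHz, appears at 3.2 kHz.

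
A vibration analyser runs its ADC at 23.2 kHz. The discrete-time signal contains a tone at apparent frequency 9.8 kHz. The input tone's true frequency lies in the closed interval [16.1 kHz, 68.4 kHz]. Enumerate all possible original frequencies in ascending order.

33 kHz, 36.6 kHz, 56.2 kHz, 59.8 kHz

Frequencies that alias to 9.8 kHz are k·fs ± 9.8 kHz for integer k ≥ 0.
k=0: 9.8 kHz.
k=1: 13.4 kHz, 33 kHz.
k=2: 36.6 kHz, 56.2 kHz.
k=3: 59.8 kHz, 79.4 kHz.
k=4: 83 kHz, 102.6 kHz.
Within [16.1 kHz, 68.4 kHz]: 33 kHz, 36.6 kHz, 56.2 kHz, 59.8 kHz.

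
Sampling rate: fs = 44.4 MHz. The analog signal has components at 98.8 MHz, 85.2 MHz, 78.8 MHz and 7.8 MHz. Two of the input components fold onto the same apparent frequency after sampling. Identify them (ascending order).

78.8 MHz, 98.8 MHz

fs/2 = 22.2 MHz.
98.8 MHz mod fs = 10 MHz.
10 MHz ≤ fs/2 = 22.2 MHz, appears at 10 MHz.
85.2 MHz mod fs = 40.8 MHz.
40.8 MHz > fs/2 = 22.2 MHz, folds to fs − 40.8 MHz = 3.6 MHz.
78.8 MHz mod fs = 34.4 MHz.
34.4 MHz > fs/2 = 22.2 MHz, folds to fs − 34.4 MHz = 10 MHz.
7.8 MHz ≤ fs/2 = 22.2 MHz, passes unchanged.
78.8 MHz and 98.8 MHz both map to 10 MHz.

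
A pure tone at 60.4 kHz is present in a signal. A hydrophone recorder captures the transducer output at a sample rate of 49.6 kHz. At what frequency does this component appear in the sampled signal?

10.8 kHz

60.4 kHz mod fs = 10.8 kHz.
10.8 kHz ≤ fs/2 = 24.8 kHz, appears at 10.8 kHz.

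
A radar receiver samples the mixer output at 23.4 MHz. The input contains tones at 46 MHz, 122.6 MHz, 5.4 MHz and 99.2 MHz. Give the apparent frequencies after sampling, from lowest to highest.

0.8 MHz, 5.4 MHz, 5.6 MHz

fs/2 = 11.7 MHz.
46 MHz mod fs = 22.6 MHz.
22.6 MHz > fs/2 = 11.7 MHz, folds to fs − 22.6 MHz = 0.8 MHz.
122.6 MHz mod fs = 5.6 MHz.
5.6 MHz ≤ fs/2 = 11.7 MHz, appears at 5.6 MHz.
5.4 MHz ≤ fs/2 = 11.7 MHz, passes unchanged.
99.2 MHz mod fs = 5.6 MHz.
5.6 MHz ≤ fs/2 = 11.7 MHz, appears at 5.6 MHz.
Distinct values: {0.8 MHz, 5.4 MHz, 5.6 MHz}.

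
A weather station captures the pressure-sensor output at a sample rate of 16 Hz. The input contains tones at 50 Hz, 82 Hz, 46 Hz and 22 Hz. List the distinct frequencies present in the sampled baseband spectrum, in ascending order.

2 Hz, 6 Hz

fs/2 = 8 Hz.
50 Hz mod fs = 2 Hz.
2 Hz ≤ fs/2 = 8 Hz, appears at 2 Hz.
82 Hz mod fs = 2 Hz.
2 Hz ≤ fs/2 = 8 Hz, appears at 2 Hz.
46 Hz mod fs = 14 Hz.
14 Hz > fs/2 = 8 Hz, folds to fs − 14 Hz = 2 Hz.
22 Hz mod fs = 6 Hz.
6 Hz ≤ fs/2 = 8 Hz, appears at 6 Hz.
Distinct values: {2 Hz, 6 Hz}.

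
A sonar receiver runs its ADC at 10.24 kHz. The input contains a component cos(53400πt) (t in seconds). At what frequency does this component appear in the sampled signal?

ω = 53400π rad/s → f = ω/(2π) = 26700 Hz = 26.7 kHz.
26.7 kHz mod fs = 6.22 kHz.
6.22 kHz > fs/2 = 5.12 kHz, folds to fs − 6.22 kHz = 4.02 kHz.

4.02 kHz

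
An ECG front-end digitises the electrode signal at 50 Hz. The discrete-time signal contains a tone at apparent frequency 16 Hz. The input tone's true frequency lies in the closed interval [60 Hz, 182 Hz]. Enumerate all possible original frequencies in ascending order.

Frequencies that alias to 16 Hz are k·fs ± 16 Hz for integer k ≥ 0.
k=0: 16 Hz.
k=1: 34 Hz, 66 Hz.
k=2: 84 Hz, 116 Hz.
k=3: 134 Hz, 166 Hz.
k=4: 184 Hz, 216 Hz.
Within [60 Hz, 182 Hz]: 66 Hz, 84 Hz, 116 Hz, 134 Hz, 166 Hz.

66 Hz, 84 Hz, 116 Hz, 134 Hz, 166 Hz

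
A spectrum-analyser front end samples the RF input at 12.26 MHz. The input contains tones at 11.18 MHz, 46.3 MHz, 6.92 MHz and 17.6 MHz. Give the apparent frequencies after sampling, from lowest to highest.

1.08 MHz, 2.74 MHz, 5.34 MHz

fs/2 = 6.13 MHz.
11.18 MHz > fs/2 = 6.13 MHz, folds to fs − 11.18 MHz = 1.08 MHz.
46.3 MHz mod fs = 9.52 MHz.
9.52 MHz > fs/2 = 6.13 MHz, folds to fs − 9.52 MHz = 2.74 MHz.
6.92 MHz > fs/2 = 6.13 MHz, folds to fs − 6.92 MHz = 5.34 MHz.
17.6 MHz mod fs = 5.34 MHz.
5.34 MHz ≤ fs/2 = 6.13 MHz, appears at 5.34 MHz.
Distinct values: {1.08 MHz, 2.74 MHz, 5.34 MHz}.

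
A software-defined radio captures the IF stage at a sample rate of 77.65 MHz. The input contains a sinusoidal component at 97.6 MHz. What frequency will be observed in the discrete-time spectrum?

97.6 MHz mod fs = 19.95 MHz.
19.95 MHz ≤ fs/2 = 38.825 MHz, appears at 19.95 MHz.

19.95 MHz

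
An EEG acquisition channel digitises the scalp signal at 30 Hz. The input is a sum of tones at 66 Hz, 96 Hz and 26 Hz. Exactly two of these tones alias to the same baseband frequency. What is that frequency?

6 Hz

fs/2 = 15 Hz.
66 Hz mod fs = 6 Hz.
6 Hz ≤ fs/2 = 15 Hz, appears at 6 Hz.
96 Hz mod fs = 6 Hz.
6 Hz ≤ fs/2 = 15 Hz, appears at 6 Hz.
26 Hz > fs/2 = 15 Hz, folds to fs − 26 Hz = 4 Hz.
66 Hz and 96 Hz both map to 6 Hz.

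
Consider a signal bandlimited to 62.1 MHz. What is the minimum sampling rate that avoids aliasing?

Nyquist rate = 2 × 62.1 MHz = 124.2 MHz.

124.2 MHz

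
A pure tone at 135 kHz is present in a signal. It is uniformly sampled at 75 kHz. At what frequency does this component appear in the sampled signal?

15 kHz

135 kHz mod fs = 60 kHz.
60 kHz > fs/2 = 37.5 kHz, folds to fs − 60 kHz = 15 kHz.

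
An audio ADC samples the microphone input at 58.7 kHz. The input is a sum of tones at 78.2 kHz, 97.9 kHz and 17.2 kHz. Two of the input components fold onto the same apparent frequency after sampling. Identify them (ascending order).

fs/2 = 29.35 kHz.
78.2 kHz mod fs = 19.5 kHz.
19.5 kHz ≤ fs/2 = 29.35 kHz, appears at 19.5 kHz.
97.9 kHz mod fs = 39.2 kHz.
39.2 kHz > fs/2 = 29.35 kHz, folds to fs − 39.2 kHz = 19.5 kHz.
17.2 kHz ≤ fs/2 = 29.35 kHz, passes unchanged.
78.2 kHz and 97.9 kHz both map to 19.5 kHz.

78.2 kHz, 97.9 kHz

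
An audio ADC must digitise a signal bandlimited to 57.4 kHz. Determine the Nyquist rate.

Nyquist rate = 2 × 57.4 kHz = 114.8 kHz.

114.8 kHz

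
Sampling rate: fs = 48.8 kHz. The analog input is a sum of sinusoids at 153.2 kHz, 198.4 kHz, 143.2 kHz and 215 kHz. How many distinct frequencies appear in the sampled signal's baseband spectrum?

fs/2 = 24.4 kHz.
153.2 kHz mod fs = 6.8 kHz.
6.8 kHz ≤ fs/2 = 24.4 kHz, appears at 6.8 kHz.
198.4 kHz mod fs = 3.2 kHz.
3.2 kHz ≤ fs/2 = 24.4 kHz, appears at 3.2 kHz.
143.2 kHz mod fs = 45.6 kHz.
45.6 kHz > fs/2 = 24.4 kHz, folds to fs − 45.6 kHz = 3.2 kHz.
215 kHz mod fs = 19.8 kHz.
19.8 kHz ≤ fs/2 = 24.4 kHz, appears at 19.8 kHz.
Distinct values: {3.2 kHz, 6.8 kHz, 19.8 kHz} → 3.

3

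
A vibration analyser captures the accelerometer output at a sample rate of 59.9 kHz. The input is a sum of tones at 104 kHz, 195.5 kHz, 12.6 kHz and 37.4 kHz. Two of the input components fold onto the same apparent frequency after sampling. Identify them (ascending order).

104 kHz, 195.5 kHz

fs/2 = 29.95 kHz.
104 kHz mod fs = 44.1 kHz.
44.1 kHz > fs/2 = 29.95 kHz, folds to fs − 44.1 kHz = 15.8 kHz.
195.5 kHz mod fs = 15.8 kHz.
15.8 kHz ≤ fs/2 = 29.95 kHz, appears at 15.8 kHz.
12.6 kHz ≤ fs/2 = 29.95 kHz, passes unchanged.
37.4 kHz > fs/2 = 29.95 kHz, folds to fs − 37.4 kHz = 22.5 kHz.
104 kHz and 195.5 kHz both map to 15.8 kHz.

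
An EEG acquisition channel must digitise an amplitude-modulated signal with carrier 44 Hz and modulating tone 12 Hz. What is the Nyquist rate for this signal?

AM sidebands sit at fc ± fm = 32 Hz and 56 Hz.
Highest-frequency component: 56 Hz.
Nyquist rate = 2 × 56 Hz = 112 Hz.

112 Hz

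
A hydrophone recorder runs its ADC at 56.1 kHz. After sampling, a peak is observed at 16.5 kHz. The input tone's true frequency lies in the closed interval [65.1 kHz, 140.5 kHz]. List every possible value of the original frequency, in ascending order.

72.6 kHz, 95.7 kHz, 128.7 kHz

Frequencies that alias to 16.5 kHz are k·fs ± 16.5 kHz for integer k ≥ 0.
k=0: 16.5 kHz.
k=1: 39.6 kHz, 72.6 kHz.
k=2: 95.7 kHz, 128.7 kHz.
k=3: 151.8 kHz, 184.8 kHz.
Within [65.1 kHz, 140.5 kHz]: 72.6 kHz, 95.7 kHz, 128.7 kHz.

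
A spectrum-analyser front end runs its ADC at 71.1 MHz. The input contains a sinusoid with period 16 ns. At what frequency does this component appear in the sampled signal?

T = 16 ns → f = 1/T = 62.5 MHz.
62.5 MHz > fs/2 = 35.55 MHz, folds to fs − 62.5 MHz = 8.6 MHz.

8.6 MHz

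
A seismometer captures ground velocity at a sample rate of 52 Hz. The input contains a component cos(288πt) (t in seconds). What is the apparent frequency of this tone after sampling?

ω = 288π rad/s → f = ω/(2π) = 144 Hz.
144 Hz mod fs = 40 Hz.
40 Hz > fs/2 = 26 Hz, folds to fs − 40 Hz = 12 Hz.

12 Hz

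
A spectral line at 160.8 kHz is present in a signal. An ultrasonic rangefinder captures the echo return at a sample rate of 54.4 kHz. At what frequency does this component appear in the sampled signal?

2.4 kHz

160.8 kHz mod fs = 52 kHz.
52 kHz > fs/2 = 27.2 kHz, folds to fs − 52 kHz = 2.4 kHz.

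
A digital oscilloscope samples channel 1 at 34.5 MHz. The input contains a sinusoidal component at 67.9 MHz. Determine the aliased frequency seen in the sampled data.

67.9 MHz mod fs = 33.4 MHz.
33.4 MHz > fs/2 = 17.25 MHz, folds to fs − 33.4 MHz = 1.1 MHz.

1.1 MHz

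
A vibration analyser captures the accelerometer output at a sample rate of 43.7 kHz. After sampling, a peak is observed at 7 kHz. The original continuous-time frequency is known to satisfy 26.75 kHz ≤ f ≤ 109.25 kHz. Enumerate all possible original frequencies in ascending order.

Frequencies that alias to 7 kHz are k·fs ± 7 kHz for integer k ≥ 0.
k=0: 7 kHz.
k=1: 36.7 kHz, 50.7 kHz.
k=2: 80.4 kHz, 94.4 kHz.
k=3: 124.1 kHz, 138.1 kHz.
Within [26.75 kHz, 109.25 kHz]: 36.7 kHz, 50.7 kHz, 80.4 kHz, 94.4 kHz.

36.7 kHz, 50.7 kHz, 80.4 kHz, 94.4 kHz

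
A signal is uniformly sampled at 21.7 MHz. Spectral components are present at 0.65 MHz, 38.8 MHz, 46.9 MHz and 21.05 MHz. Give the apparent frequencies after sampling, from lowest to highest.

0.65 MHz, 3.5 MHz, 4.6 MHz

fs/2 = 10.85 MHz.
0.65 MHz ≤ fs/2 = 10.85 MHz, passes unchanged.
38.8 MHz mod fs = 17.1 MHz.
17.1 MHz > fs/2 = 10.85 MHz, folds to fs − 17.1 MHz = 4.6 MHz.
46.9 MHz mod fs = 3.5 MHz.
3.5 MHz ≤ fs/2 = 10.85 MHz, appears at 3.5 MHz.
21.05 MHz > fs/2 = 10.85 MHz, folds to fs − 21.05 MHz = 0.65 MHz.
Distinct values: {0.65 MHz, 3.5 MHz, 4.6 MHz}.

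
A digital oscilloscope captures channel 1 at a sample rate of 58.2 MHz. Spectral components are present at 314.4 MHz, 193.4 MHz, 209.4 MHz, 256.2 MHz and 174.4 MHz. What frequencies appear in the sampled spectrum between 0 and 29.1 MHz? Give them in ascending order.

fs/2 = 29.1 MHz.
314.4 MHz mod fs = 23.4 MHz.
23.4 MHz ≤ fs/2 = 29.1 MHz, appears at 23.4 MHz.
193.4 MHz mod fs = 18.8 MHz.
18.8 MHz ≤ fs/2 = 29.1 MHz, appears at 18.8 MHz.
209.4 MHz mod fs = 34.8 MHz.
34.8 MHz > fs/2 = 29.1 MHz, folds to fs − 34.8 MHz = 23.4 MHz.
256.2 MHz mod fs = 23.4 MHz.
23.4 MHz ≤ fs/2 = 29.1 MHz, appears at 23.4 MHz.
174.4 MHz mod fs = 58 MHz.
58 MHz > fs/2 = 29.1 MHz, folds to fs − 58 MHz = 0.2 MHz.
Distinct values: {0.2 MHz, 18.8 MHz, 23.4 MHz}.

0.2 MHz, 18.8 MHz, 23.4 MHz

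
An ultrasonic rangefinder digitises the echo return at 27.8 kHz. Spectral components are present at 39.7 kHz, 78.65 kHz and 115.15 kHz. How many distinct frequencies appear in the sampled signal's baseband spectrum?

fs/2 = 13.9 kHz.
39.7 kHz mod fs = 11.9 kHz.
11.9 kHz ≤ fs/2 = 13.9 kHz, appears at 11.9 kHz.
78.65 kHz mod fs = 23.05 kHz.
23.05 kHz > fs/2 = 13.9 kHz, folds to fs − 23.05 kHz = 4.75 kHz.
115.15 kHz mod fs = 3.95 kHz.
3.95 kHz ≤ fs/2 = 13.9 kHz, appears at 3.95 kHz.
Distinct values: {3.95 kHz, 4.75 kHz, 11.9 kHz} → 3.

3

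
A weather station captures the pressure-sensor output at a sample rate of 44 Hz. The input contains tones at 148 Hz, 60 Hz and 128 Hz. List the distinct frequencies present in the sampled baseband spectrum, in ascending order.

fs/2 = 22 Hz.
148 Hz mod fs = 16 Hz.
16 Hz ≤ fs/2 = 22 Hz, appears at 16 Hz.
60 Hz mod fs = 16 Hz.
16 Hz ≤ fs/2 = 22 Hz, appears at 16 Hz.
128 Hz mod fs = 40 Hz.
40 Hz > fs/2 = 22 Hz, folds to fs − 40 Hz = 4 Hz.
Distinct values: {4 Hz, 16 Hz}.

4 Hz, 16 Hz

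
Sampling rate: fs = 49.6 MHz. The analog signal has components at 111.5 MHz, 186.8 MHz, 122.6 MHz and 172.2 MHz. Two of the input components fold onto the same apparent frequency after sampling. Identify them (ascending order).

122.6 MHz, 172.2 MHz

fs/2 = 24.8 MHz.
111.5 MHz mod fs = 12.3 MHz.
12.3 MHz ≤ fs/2 = 24.8 MHz, appears at 12.3 MHz.
186.8 MHz mod fs = 38 MHz.
38 MHz > fs/2 = 24.8 MHz, folds to fs − 38 MHz = 11.6 MHz.
122.6 MHz mod fs = 23.4 MHz.
23.4 MHz ≤ fs/2 = 24.8 MHz, appears at 23.4 MHz.
172.2 MHz mod fs = 23.4 MHz.
23.4 MHz ≤ fs/2 = 24.8 MHz, appears at 23.4 MHz.
122.6 MHz and 172.2 MHz both map to 23.4 MHz.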